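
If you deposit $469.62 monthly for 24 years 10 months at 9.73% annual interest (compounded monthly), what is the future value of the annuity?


Future value of an ordinary annuity: FV = PMT × ((1 + r)^n − 1) / r
Monthly rate r = 0.0973/12 ≈ 0.00810833, n = 298
FV = $469.62 × ((1 + 0.0973/12)^298 − 1) / (0.0973/12)
FV = $469.62 × 1245.077533
FV = $584,713.31

FV = PMT × ((1+r)^n - 1)/r = $584,713.31


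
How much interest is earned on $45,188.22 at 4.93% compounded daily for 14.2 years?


Compound interest earned = final amount − principal.
A = P(1 + r/n)^(nt) = $45,188.22 × (1 + 0.0493/365)^(365 × 14.2) = $90,999.06
Interest = A − P = $90,999.06 − $45,188.22 = $45,810.84

Interest = A - P = $45,810.84


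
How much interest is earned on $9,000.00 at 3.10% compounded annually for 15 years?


Compound interest earned = final amount − principal.
A = P(1 + r/n)^(nt) = $9,000.00 × (1 + 0.031/1)^(1 × 15) = $14,227.30
Interest = A − P = $14,227.30 − $9,000.00 = $5,227.30

Interest = A - P = $5,227.30


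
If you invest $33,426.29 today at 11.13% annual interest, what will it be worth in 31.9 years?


Future value formula: FV = PV × (1 + r)^t
FV = $33,426.29 × (1 + 0.1113)^31.9
FV = $33,426.29 × 28.9746986
FV = $968,516.68

FV = PV × (1 + r)^t = $968,516.68


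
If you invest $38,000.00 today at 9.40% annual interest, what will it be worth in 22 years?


Future value formula: FV = PV × (1 + r)^t
FV = $38,000.00 × (1 + 0.094)^22
FV = $38,000.00 × 7.217405
FV = $274,261.39

FV = PV × (1 + r)^t = $274,261.39


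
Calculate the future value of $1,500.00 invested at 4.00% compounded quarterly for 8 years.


Compound interest formula: A = P(1 + r/n)^(nt)
A = $1,500.00 × (1 + 0.04/4)^(4 × 8)
Growth factor: (1 + 0.04/4)^32 = 1.374941
A = $1,500.00 × 1.374941
A = $2,062.41

A = P(1 + r/n)^(nt) = $2,062.41


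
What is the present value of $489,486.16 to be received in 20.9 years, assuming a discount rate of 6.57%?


Present value formula: PV = FV / (1 + r)^t
PV = $489,486.16 / (1 + 0.0657)^20.9
PV = $489,486.16 / 3.78068753
PV = $129,470.14

PV = FV / (1 + r)^t = $129,470.14


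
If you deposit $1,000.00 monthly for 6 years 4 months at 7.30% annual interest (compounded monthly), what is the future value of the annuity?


Future value of an ordinary annuity: FV = PMT × ((1 + r)^n − 1) / r
Monthly rate r = 0.073/12 ≈ 0.00608333, n = 76
FV = $1,000.00 × ((1 + 0.073/12)^76 − 1) / (0.073/12)
FV = $1,000.00 × 96.255158
FV = $96,255.16

FV = PMT × ((1+r)^n - 1)/r = $96,255.16


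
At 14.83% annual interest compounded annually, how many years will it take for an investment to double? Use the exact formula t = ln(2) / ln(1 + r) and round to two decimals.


Doubling condition: (1 + r)^t = 2
Take ln of both sides: t × ln(1 + r) = ln(2)
t = ln(2) / ln(1 + r)
t = 0.693147 / 0.138283
t = 5.01

t = ln(2) / ln(1 + r) = 5.01 years


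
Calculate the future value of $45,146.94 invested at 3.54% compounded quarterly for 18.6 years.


Compound interest formula: A = P(1 + r/n)^(nt)
A = $45,146.94 × (1 + 0.0354/4)^(4 × 18.6)
Growth factor: (1 + 0.0354/4)^74.4 = 1.926189
A = $45,146.94 × 1.926189
A = $86,961.54

A = P(1 + r/n)^(nt) = $86,961.54


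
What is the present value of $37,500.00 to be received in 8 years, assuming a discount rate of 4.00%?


Present value formula: PV = FV / (1 + r)^t
PV = $37,500.00 / (1 + 0.04)^8
PV = $37,500.00 / 1.368569
PV = $27,400.88

PV = FV / (1 + r)^t = $27,400.88


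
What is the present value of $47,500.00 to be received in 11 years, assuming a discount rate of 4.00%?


Present value formula: PV = FV / (1 + r)^t
PV = $47,500.00 / (1 + 0.04)^11
PV = $47,500.00 / 1.5394541
PV = $30,855.09

PV = FV / (1 + r)^t = $30,855.09


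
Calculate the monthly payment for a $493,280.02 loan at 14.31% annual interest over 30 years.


Loan payment formula: PMT = PV × r / (1 − (1 + r)^(−n))
Monthly rate r = 0.1431/12 = 0.011925, n = 360 months
Denominator: 1 − (1 + 0.1431/12)^(−360) = 0.985985
PMT = $493,280.02 × (0.1431/12) / 0.985985
PMT = $5,965.98 per month

PMT = PV × r / (1-(1+r)^(-n)) = $5,965.98/month


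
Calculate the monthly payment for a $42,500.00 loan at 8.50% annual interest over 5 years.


Loan payment formula: PMT = PV × r / (1 − (1 + r)^(−n))
Monthly rate r = 0.085/12 ≈ 0.00708333, n = 60 months
Denominator: 1 − (1 + 0.085/12)^(−60) = 0.345250
PMT = $42,500.00 × (0.085/12) / 0.345250
PMT = $871.95 per month

PMT = PV × r / (1-(1+r)^(-n)) = $871.95/month


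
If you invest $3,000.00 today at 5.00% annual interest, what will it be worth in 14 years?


Future value formula: FV = PV × (1 + r)^t
FV = $3,000.00 × (1 + 0.05)^14
FV = $3,000.00 × 1.9799316
FV = $5,939.79

FV = PV × (1 + r)^t = $5,939.79


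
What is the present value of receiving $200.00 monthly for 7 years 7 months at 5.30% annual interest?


Present value of an ordinary annuity: PV = PMT × (1 − (1 + r)^(−n)) / r
Monthly rate r = 0.053/12 ≈ 0.00441667, n = 91
PV = $200.00 × (1 − (1 + 0.053/12)^(−91)) / (0.053/12)
PV = $200.00 × 74.801020
PV = $14,960.20

PV = PMT × (1-(1+r)^(-n))/r = $14,960.20


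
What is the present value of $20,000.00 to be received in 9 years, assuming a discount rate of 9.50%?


Present value formula: PV = FV / (1 + r)^t
PV = $20,000.00 / (1 + 0.095)^9
PV = $20,000.00 / 2.263222
PV = $8,836.96

PV = FV / (1 + r)^t = $8,836.96


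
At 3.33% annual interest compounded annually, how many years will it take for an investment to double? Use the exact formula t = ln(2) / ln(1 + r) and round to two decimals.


Doubling condition: (1 + r)^t = 2
Take ln of both sides: t × ln(1 + r) = ln(2)
t = ln(2) / ln(1 + r)
t = 0.693147 / 0.032758
t = 21.16

t = ln(2) / ln(1 + r) = 21.16 years


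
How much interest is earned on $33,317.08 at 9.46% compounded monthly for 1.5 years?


Compound interest earned = final amount − principal.
A = P(1 + r/n)^(nt) = $33,317.08 × (1 + 0.0946/12)^(12 × 1.5) = $38,375.29
Interest = A − P = $38,375.29 − $33,317.08 = $5,058.21

Interest = A - P = $5,058.21


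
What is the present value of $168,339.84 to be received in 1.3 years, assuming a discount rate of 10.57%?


Present value formula: PV = FV / (1 + r)^t
PV = $168,339.84 / (1 + 0.1057)^1.3
PV = $168,339.84 / 1.1395372
PV = $147,726.50

PV = FV / (1 + r)^t = $147,726.50


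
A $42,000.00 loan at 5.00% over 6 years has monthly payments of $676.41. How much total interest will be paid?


Total paid over the life of the loan = PMT × n.
Total paid = $676.41 × 72 = $48,701.52
Total interest = total paid − principal = $48,701.52 − $42,000.00 = $6,701.52

Total interest = (PMT × n) - PV = $6,701.52


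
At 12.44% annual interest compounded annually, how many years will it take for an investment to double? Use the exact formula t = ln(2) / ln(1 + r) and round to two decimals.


Doubling condition: (1 + r)^t = 2
Take ln of both sides: t × ln(1 + r) = ln(2)
t = ln(2) / ln(1 + r)
t = 0.693147 / 0.117250
t = 5.91

t = ln(2) / ln(1 + r) = 5.91 years


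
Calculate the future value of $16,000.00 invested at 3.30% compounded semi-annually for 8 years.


Compound interest formula: A = P(1 + r/n)^(nt)
A = $16,000.00 × (1 + 0.033/2)^(2 × 8)
Growth factor: (1 + 0.033/2)^16 = 1.299326
A = $16,000.00 × 1.299326
A = $20,789.22

A = P(1 + r/n)^(nt) = $20,789.22


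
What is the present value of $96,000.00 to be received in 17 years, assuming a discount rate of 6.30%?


Present value formula: PV = FV / (1 + r)^t
PV = $96,000.00 / (1 + 0.063)^17
PV = $96,000.00 / 2.825306
PV = $33,978.62

PV = FV / (1 + r)^t = $33,978.62


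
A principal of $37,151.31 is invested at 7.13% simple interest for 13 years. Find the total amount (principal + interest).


Total amount formula: A = P(1 + rt) = P + P·r·t
Interest: I = P × r × t = $37,151.31 × 0.0713 × 13 = $34,435.55
A = P + I = $37,151.31 + $34,435.55 = $71,586.86

A = P + I = P(1 + rt) = $71,586.86


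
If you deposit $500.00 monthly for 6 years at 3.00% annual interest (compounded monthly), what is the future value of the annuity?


Future value of an ordinary annuity: FV = PMT × ((1 + r)^n − 1) / r
Monthly rate r = 0.03/12 = 0.0025, n = 72
FV = $500.00 × ((1 + 0.03/12)^72 − 1) / (0.03/12)
FV = $500.00 × 78.779387
FV = $39,389.69

FV = PMT × ((1+r)^n - 1)/r = $39,389.69


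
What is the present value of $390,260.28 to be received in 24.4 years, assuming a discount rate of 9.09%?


Present value formula: PV = FV / (1 + r)^t
PV = $390,260.28 / (1 + 0.0909)^24.4
PV = $390,260.28 / 8.355118
PV = $46,709.13

PV = FV / (1 + r)^t = $46,709.13


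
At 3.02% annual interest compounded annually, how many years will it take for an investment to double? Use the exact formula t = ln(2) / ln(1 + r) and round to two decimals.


Doubling condition: (1 + r)^t = 2
Take ln of both sides: t × ln(1 + r) = ln(2)
t = ln(2) / ln(1 + r)
t = 0.693147 / 0.029753
t = 23.30

t = ln(2) / ln(1 + r) = 23.30 years


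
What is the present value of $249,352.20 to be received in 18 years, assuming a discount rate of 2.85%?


Present value formula: PV = FV / (1 + r)^t
PV = $249,352.20 / (1 + 0.0285)^18
PV = $249,352.20 / 1.6583543
PV = $150,361.23

PV = FV / (1 + r)^t = $150,361.23


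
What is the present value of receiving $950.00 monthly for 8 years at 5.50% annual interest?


Present value of an ordinary annuity: PV = PMT × (1 − (1 + r)^(−n)) / r
Monthly rate r = 0.055/12 ≈ 0.00458333, n = 96
PV = $950.00 × (1 − (1 + 0.055/12)^(−96)) / (0.055/12)
PV = $950.00 × 77.523453
PV = $73,647.28

PV = PMT × (1-(1+r)^(-n))/r = $73,647.28


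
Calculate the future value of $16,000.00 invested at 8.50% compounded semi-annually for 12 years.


Compound interest formula: A = P(1 + r/n)^(nt)
A = $16,000.00 × (1 + 0.085/2)^(2 × 12)
Growth factor: (1 + 0.085/2)^24 = 2.715348
A = $16,000.00 × 2.715348
A = $43,445.57

A = P(1 + r/n)^(nt) = $43,445.57


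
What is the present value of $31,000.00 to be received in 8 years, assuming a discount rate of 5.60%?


Present value formula: PV = FV / (1 + r)^t
PV = $31,000.00 / (1 + 0.056)^8
PV = $31,000.00 / 1.546363
PV = $20,047.04

PV = FV / (1 + r)^t = $20,047.04


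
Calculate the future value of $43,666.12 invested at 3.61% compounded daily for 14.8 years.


Compound interest formula: A = P(1 + r/n)^(nt)
A = $43,666.12 × (1 + 0.0361/365)^(365 × 14.8)
Growth factor: (1 + 0.0361/365)^5402 = 1.7061742
A = $43,666.12 × 1.7061742
A = $74,502.01

A = P(1 + r/n)^(nt) = $74,502.01


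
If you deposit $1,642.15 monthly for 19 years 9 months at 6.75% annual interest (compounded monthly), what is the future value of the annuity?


Future value of an ordinary annuity: FV = PMT × ((1 + r)^n − 1) / r
Monthly rate r = 0.0675/12 = 0.005625, n = 237
FV = $1,642.15 × ((1 + 0.0675/12)^237 − 1) / (0.0675/12)
FV = $1,642.15 × 493.997528
FV = $811,218.04

FV = PMT × ((1+r)^n - 1)/r = $811,218.04


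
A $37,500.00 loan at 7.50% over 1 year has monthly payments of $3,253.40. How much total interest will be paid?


Total paid over the life of the loan = PMT × n.
Total paid = $3,253.40 × 12 = $39,040.80
Total interest = total paid − principal = $39,040.80 − $37,500.00 = $1,540.80

Total interest = (PMT × n) - PV = $1,540.80


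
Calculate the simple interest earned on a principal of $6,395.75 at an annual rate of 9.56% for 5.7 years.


Simple interest formula: I = P × r × t
I = $6,395.75 × 0.0956 × 5.7
I = $3,485.17

I = P × r × t = $3,485.17


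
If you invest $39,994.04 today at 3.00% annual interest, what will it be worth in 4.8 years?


Future value formula: FV = PV × (1 + r)^t
FV = $39,994.04 × (1 + 0.03)^4.8
FV = $39,994.04 × 1.152441
FV = $46,090.77

FV = PV × (1 + r)^t = $46,090.77


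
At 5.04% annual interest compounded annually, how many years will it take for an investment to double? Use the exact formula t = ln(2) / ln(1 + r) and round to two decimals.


Doubling condition: (1 + r)^t = 2
Take ln of both sides: t × ln(1 + r) = ln(2)
t = ln(2) / ln(1 + r)
t = 0.693147 / 0.049171
t = 14.10

t = ln(2) / ln(1 + r) = 14.10 years


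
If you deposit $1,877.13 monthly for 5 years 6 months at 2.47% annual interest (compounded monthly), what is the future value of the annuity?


Future value of an ordinary annuity: FV = PMT × ((1 + r)^n − 1) / r
Monthly rate r = 0.0247/12 ≈ 0.00205833, n = 66
FV = $1,877.13 × ((1 + 0.0247/12)^66 − 1) / (0.0247/12)
FV = $1,877.13 × 70.615447
FV = $132,554.37

FV = PMT × ((1+r)^n - 1)/r = $132,554.37


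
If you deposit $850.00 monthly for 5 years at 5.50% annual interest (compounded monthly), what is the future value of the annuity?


Future value of an ordinary annuity: FV = PMT × ((1 + r)^n − 1) / r
Monthly rate r = 0.055/12 ≈ 0.00458333, n = 60
FV = $850.00 × ((1 + 0.055/12)^60 − 1) / (0.055/12)
FV = $850.00 × 68.880823
FV = $58,548.70

FV = PMT × ((1+r)^n - 1)/r = $58,548.70


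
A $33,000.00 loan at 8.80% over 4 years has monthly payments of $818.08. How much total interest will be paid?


Total paid over the life of the loan = PMT × n.
Total paid = $818.08 × 48 = $39,267.84
Total interest = total paid − principal = $39,267.84 − $33,000.00 = $6,267.84

Total interest = (PMT × n) - PV = $6,267.84


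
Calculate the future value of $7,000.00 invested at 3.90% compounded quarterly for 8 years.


Compound interest formula: A = P(1 + r/n)^(nt)
A = $7,000.00 × (1 + 0.039/4)^(4 × 8)
Growth factor: (1 + 0.039/4)^32 = 1.364092
A = $7,000.00 × 1.364092
A = $9,548.64

A = P(1 + r/n)^(nt) = $9,548.64


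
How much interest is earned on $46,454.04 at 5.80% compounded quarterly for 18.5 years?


Compound interest earned = final amount − principal.
A = P(1 + r/n)^(nt) = $46,454.04 × (1 + 0.058/4)^(4 × 18.5) = $134,795.47
Interest = A − P = $134,795.47 − $46,454.04 = $88,341.43

Interest = A - P = $88,341.43


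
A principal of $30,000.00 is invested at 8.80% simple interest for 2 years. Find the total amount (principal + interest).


Total amount formula: A = P(1 + rt) = P + P·r·t
Interest: I = P × r × t = $30,000.00 × 0.088 × 2 = $5,280.00
A = P + I = $30,000.00 + $5,280.00 = $35,280.00

A = P + I = P(1 + rt) = $35,280.00


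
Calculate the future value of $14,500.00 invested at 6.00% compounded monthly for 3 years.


Compound interest formula: A = P(1 + r/n)^(nt)
A = $14,500.00 × (1 + 0.06/12)^(12 × 3)
Growth factor: (1 + 0.06/12)^36 = 1.196681
A = $14,500.00 × 1.196681
A = $17,351.87

A = P(1 + r/n)^(nt) = $17,351.87


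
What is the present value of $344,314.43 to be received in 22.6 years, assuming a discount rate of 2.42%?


Present value formula: PV = FV / (1 + r)^t
PV = $344,314.43 / (1 + 0.0242)^22.6
PV = $344,314.43 / 1.7167056
PV = $200,566.96

PV = FV / (1 + r)^t = $200,566.96


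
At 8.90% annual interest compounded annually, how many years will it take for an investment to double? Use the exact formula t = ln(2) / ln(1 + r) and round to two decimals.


Doubling condition: (1 + r)^t = 2
Take ln of both sides: t × ln(1 + r) = ln(2)
t = ln(2) / ln(1 + r)
t = 0.693147 / 0.085260
t = 8.13

t = ln(2) / ln(1 + r) = 8.13 years


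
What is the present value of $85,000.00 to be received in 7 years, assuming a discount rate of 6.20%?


Present value formula: PV = FV / (1 + r)^t
PV = $85,000.00 / (1 + 0.062)^7
PV = $85,000.00 / 1.5236023
PV = $55,788.84

PV = FV / (1 + r)^t = $55,788.84


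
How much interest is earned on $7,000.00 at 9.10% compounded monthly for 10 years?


Compound interest earned = final amount − principal.
A = P(1 + r/n)^(nt) = $7,000.00 × (1 + 0.091/12)^(12 × 10) = $17,330.66
Interest = A − P = $17,330.66 − $7,000.00 = $10,330.66

Interest = A - P = $10,330.66


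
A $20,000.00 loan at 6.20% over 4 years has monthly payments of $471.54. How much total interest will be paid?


Total paid over the life of the loan = PMT × n.
Total paid = $471.54 × 48 = $22,633.92
Total interest = total paid − principal = $22,633.92 − $20,000.00 = $2,633.92

Total interest = (PMT × n) - PV = $2,633.92


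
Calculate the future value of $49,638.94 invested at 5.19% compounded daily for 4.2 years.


Compound interest formula: A = P(1 + r/n)^(nt)
A = $49,638.94 × (1 + 0.0519/365)^(365 × 4.2)
Growth factor: (1 + 0.0519/365)^1533 = 1.2435429
A = $49,638.94 × 1.2435429
A = $61,728.15

A = P(1 + r/n)^(nt) = $61,728.15


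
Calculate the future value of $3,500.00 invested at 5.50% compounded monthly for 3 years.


Compound interest formula: A = P(1 + r/n)^(nt)
A = $3,500.00 × (1 + 0.055/12)^(12 × 3)
Growth factor: (1 + 0.055/12)^36 = 1.178949
A = $3,500.00 × 1.178949
A = $4,126.32

A = P(1 + r/n)^(nt) = $4,126.32


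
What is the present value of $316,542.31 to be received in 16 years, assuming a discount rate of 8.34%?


Present value formula: PV = FV / (1 + r)^t
PV = $316,542.31 / (1 + 0.0834)^16
PV = $316,542.31 / 3.6026436
PV = $87,863.90

PV = FV / (1 + r)^t = $87,863.90


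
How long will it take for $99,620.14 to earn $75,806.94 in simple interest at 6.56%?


Rearrange the simple interest formula for t:
I = P × r × t  ⇒  t = I / (P × r)
t = $75,806.94 / ($99,620.14 × 0.0656)
t = 11.6

t = I/(P×r) = 11.6 years


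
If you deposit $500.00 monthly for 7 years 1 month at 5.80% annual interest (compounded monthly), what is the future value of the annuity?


Future value of an ordinary annuity: FV = PMT × ((1 + r)^n − 1) / r
Monthly rate r = 0.058/12 ≈ 0.00483333, n = 85
FV = $500.00 × ((1 + 0.058/12)^85 − 1) / (0.058/12)
FV = $500.00 × 104.810120
FV = $52,405.06

FV = PMT × ((1+r)^n - 1)/r = $52,405.06


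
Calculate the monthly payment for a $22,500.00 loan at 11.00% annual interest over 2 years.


Loan payment formula: PMT = PV × r / (1 − (1 + r)^(−n))
Monthly rate r = 0.11/12 ≈ 0.00916667, n = 24 months
Denominator: 1 − (1 + 0.11/12)^(−24) = 0.1966765
PMT = $22,500.00 × (0.11/12) / 0.1966765
PMT = $1,048.68 per month

PMT = PV × r / (1-(1+r)^(-n)) = $1,048.68/month


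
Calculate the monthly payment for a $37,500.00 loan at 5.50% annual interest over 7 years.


Loan payment formula: PMT = PV × r / (1 − (1 + r)^(−n))
Monthly rate r = 0.055/12 ≈ 0.00458333, n = 84 months
Denominator: 1 − (1 + 0.055/12)^(−84) = 0.318951
PMT = $37,500.00 × (0.055/12) / 0.318951
PMT = $538.88 per month

PMT = PV × r / (1-(1+r)^(-n)) = $538.88/month


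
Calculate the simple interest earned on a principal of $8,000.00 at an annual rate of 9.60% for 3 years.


Simple interest formula: I = P × r × t
I = $8,000.00 × 0.096 × 3
I = $2,304.00

I = P × r × t = $2,304.00


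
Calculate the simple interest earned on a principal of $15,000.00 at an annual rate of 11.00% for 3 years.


Simple interest formula: I = P × r × t
I = $15,000.00 × 0.11 × 3
I = $4,950.00

I = P × r × t = $4,950.00


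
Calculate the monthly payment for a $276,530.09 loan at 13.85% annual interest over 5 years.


Loan payment formula: PMT = PV × r / (1 − (1 + r)^(−n))
Monthly rate r = 0.1385/12 ≈ 0.01154167, n = 60 months
Denominator: 1 − (1 + 0.1385/12)^(−60) = 0.497688
PMT = $276,530.09 × (0.1385/12) / 0.497688
PMT = $6,412.89 per month

PMT = PV × r / (1-(1+r)^(-n)) = $6,412.89/month


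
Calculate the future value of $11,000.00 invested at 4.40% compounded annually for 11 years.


Compound interest formula: A = P(1 + r/n)^(nt)
A = $11,000.00 × (1 + 0.044/1)^(1 × 11)
Growth factor: (1 + 0.044/1)^11 = 1.605852
A = $11,000.00 × 1.605852
A = $17,664.37

A = P(1 + r/n)^(nt) = $17,664.37


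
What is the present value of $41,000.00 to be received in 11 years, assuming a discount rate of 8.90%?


Present value formula: PV = FV / (1 + r)^t
PV = $41,000.00 / (1 + 0.089)^11
PV = $41,000.00 / 2.554505
PV = $16,050.08

PV = FV / (1 + r)^t = $16,050.08


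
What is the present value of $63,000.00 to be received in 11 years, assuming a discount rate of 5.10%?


Present value formula: PV = FV / (1 + r)^t
PV = $63,000.00 / (1 + 0.051)^11
PV = $63,000.00 / 1.728343
PV = $36,451.10

PV = FV / (1 + r)^t = $36,451.10


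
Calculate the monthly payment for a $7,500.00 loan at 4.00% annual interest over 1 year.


Loan payment formula: PMT = PV × r / (1 − (1 + r)^(−n))
Monthly rate r = 0.04/12 ≈ 0.00333333, n = 12 months
Denominator: 1 − (1 + 0.04/12)^(−12) = 0.039147
PMT = $7,500.00 × (0.04/12) / 0.039147
PMT = $638.62 per month

PMT = PV × r / (1-(1+r)^(-n)) = $638.62/month


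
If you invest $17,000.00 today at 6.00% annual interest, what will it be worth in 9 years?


Future value formula: FV = PV × (1 + r)^t
FV = $17,000.00 × (1 + 0.06)^9
FV = $17,000.00 × 1.689479
FV = $28,721.14

FV = PV × (1 + r)^t = $28,721.14


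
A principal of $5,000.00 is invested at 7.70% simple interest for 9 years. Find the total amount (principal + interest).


Total amount formula: A = P(1 + rt) = P + P·r·t
Interest: I = P × r × t = $5,000.00 × 0.077 × 9 = $3,465.00
A = P + I = $5,000.00 + $3,465.00 = $8,465.00

A = P + I = P(1 + rt) = $8,465.00


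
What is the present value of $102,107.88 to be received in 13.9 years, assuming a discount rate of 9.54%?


Present value formula: PV = FV / (1 + r)^t
PV = $102,107.88 / (1 + 0.0954)^13.9
PV = $102,107.88 / 3.5486326
PV = $28,773.87

PV = FV / (1 + r)^t = $28,773.87


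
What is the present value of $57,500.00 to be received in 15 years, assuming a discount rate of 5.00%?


Present value formula: PV = FV / (1 + r)^t
PV = $57,500.00 / (1 + 0.05)^15
PV = $57,500.00 / 2.0789282
PV = $27,658.48

PV = FV / (1 + r)^t = $27,658.48


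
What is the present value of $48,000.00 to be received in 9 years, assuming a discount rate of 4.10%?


Present value formula: PV = FV / (1 + r)^t
PV = $48,000.00 / (1 + 0.041)^9
PV = $48,000.00 / 1.4356764
PV = $33,433.72

PV = FV / (1 + r)^t = $33,433.72


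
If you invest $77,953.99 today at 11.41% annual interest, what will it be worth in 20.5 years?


Future value formula: FV = PV × (1 + r)^t
FV = $77,953.99 × (1 + 0.1141)^20.5
FV = $77,953.99 × 9.1610567
FV = $714,140.92

FV = PV × (1 + r)^t = $714,140.92


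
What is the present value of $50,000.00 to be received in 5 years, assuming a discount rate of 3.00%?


Present value formula: PV = FV / (1 + r)^t
PV = $50,000.00 / (1 + 0.03)^5
PV = $50,000.00 / 1.159274
PV = $43,130.44

PV = FV / (1 + r)^t = $43,130.44


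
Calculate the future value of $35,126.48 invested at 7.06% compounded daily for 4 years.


Compound interest formula: A = P(1 + r/n)^(nt)
A = $35,126.48 × (1 + 0.0706/365)^(365 × 4)
Growth factor: (1 + 0.0706/365)^1460 = 1.326273
A = $35,126.48 × 1.326273
A = $46,587.30

A = P(1 + r/n)^(nt) = $46,587.30


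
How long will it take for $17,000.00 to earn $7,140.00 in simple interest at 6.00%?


Rearrange the simple interest formula for t:
I = P × r × t  ⇒  t = I / (P × r)
t = $7,140.00 / ($17,000.00 × 0.06)
t = 7

t = I/(P×r) = 7 years


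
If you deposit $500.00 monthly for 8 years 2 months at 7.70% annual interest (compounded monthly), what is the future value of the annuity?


Future value of an ordinary annuity: FV = PMT × ((1 + r)^n − 1) / r
Monthly rate r = 0.077/12 ≈ 0.00641667, n = 98
FV = $500.00 × ((1 + 0.077/12)^98 − 1) / (0.077/12)
FV = $500.00 × 135.842731
FV = $67,921.37

FV = PMT × ((1+r)^n - 1)/r = $67,921.37


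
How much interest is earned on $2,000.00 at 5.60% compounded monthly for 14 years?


Compound interest earned = final amount − principal.
A = P(1 + r/n)^(nt) = $2,000.00 × (1 + 0.056/12)^(12 × 14) = $4,372.45
Interest = A − P = $4,372.45 − $2,000.00 = $2,372.45

Interest = A - P = $2,372.45


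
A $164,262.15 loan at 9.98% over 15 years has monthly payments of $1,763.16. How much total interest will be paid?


Total paid over the life of the loan = PMT × n.
Total paid = $1,763.16 × 180 = $317,368.80
Total interest = total paid − principal = $317,368.80 − $164,262.15 = $153,106.65

Total interest = (PMT × n) - PV = $153,106.65


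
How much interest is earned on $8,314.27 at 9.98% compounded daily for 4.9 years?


Compound interest earned = final amount − principal.
A = P(1 + r/n)^(nt) = $8,314.27 × (1 + 0.0998/365)^(365 × 4.9) = $13,557.32
Interest = A − P = $13,557.32 − $8,314.27 = $5,243.05

Interest = A - P = $5,243.05


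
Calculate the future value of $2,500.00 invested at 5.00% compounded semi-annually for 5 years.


Compound interest formula: A = P(1 + r/n)^(nt)
A = $2,500.00 × (1 + 0.05/2)^(2 × 5)
Growth factor: (1 + 0.05/2)^10 = 1.280085
A = $2,500.00 × 1.280085
A = $3,200.21

A = P(1 + r/n)^(nt) = $3,200.21


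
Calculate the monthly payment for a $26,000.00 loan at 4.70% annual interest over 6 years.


Loan payment formula: PMT = PV × r / (1 − (1 + r)^(−n))
Monthly rate r = 0.047/12 ≈ 0.00391667, n = 72 months
Denominator: 1 − (1 + 0.047/12)^(−72) = 0.245311
PMT = $26,000.00 × (0.047/12) / 0.245311
PMT = $415.12 per month

PMT = PV × r / (1-(1+r)^(-n)) = $415.12/month


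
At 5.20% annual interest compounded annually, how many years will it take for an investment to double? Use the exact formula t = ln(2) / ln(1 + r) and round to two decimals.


Doubling condition: (1 + r)^t = 2
Take ln of both sides: t × ln(1 + r) = ln(2)
t = ln(2) / ln(1 + r)
t = 0.693147 / 0.050693
t = 13.67

t = ln(2) / ln(1 + r) = 13.67 years


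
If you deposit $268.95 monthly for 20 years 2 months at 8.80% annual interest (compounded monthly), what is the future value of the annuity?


Future value of an ordinary annuity: FV = PMT × ((1 + r)^n − 1) / r
Monthly rate r = 0.088/12 ≈ 0.00733333, n = 242
FV = $268.95 × ((1 + 0.088/12)^242 − 1) / (0.088/12)
FV = $268.95 × 662.760508
FV = $178,249.44

FV = PMT × ((1+r)^n - 1)/r = $178,249.44


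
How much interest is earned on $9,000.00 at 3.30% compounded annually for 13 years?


Compound interest earned = final amount − principal.
A = P(1 + r/n)^(nt) = $9,000.00 × (1 + 0.033/1)^(1 × 13) = $13,726.09
Interest = A − P = $13,726.09 − $9,000.00 = $4,726.09

Interest = A - P = $4,726.09


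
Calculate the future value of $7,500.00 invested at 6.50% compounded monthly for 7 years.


Compound interest formula: A = P(1 + r/n)^(nt)
A = $7,500.00 × (1 + 0.065/12)^(12 × 7)
Growth factor: (1 + 0.065/12)^84 = 1.574239
A = $7,500.00 × 1.574239
A = $11,806.79

A = P(1 + r/n)^(nt) = $11,806.79


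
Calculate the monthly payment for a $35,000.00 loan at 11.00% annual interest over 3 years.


Loan payment formula: PMT = PV × r / (1 − (1 + r)^(−n))
Monthly rate r = 0.11/12 ≈ 0.00916667, n = 36 months
Denominator: 1 − (1 + 0.11/12)^(−36) = 0.2799947
PMT = $35,000.00 × (0.11/12) / 0.2799947
PMT = $1,145.86 per month

PMT = PV × r / (1-(1+r)^(-n)) = $1,145.86/month


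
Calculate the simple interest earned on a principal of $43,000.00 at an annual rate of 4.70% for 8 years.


Simple interest formula: I = P × r × t
I = $43,000.00 × 0.047 × 8
I = $16,168.00

I = P × r × t = $16,168.00


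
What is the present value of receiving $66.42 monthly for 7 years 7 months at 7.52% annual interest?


Present value of an ordinary annuity: PV = PMT × (1 − (1 + r)^(−n)) / r
Monthly rate r = 0.0752/12 ≈ 0.00626667, n = 91
PV = $66.42 × (1 − (1 + 0.0752/12)^(−91)) / (0.0752/12)
PV = $66.42 × 69.194429
PV = $4,595.89

PV = PMT × (1-(1+r)^(-n))/r = $4,595.89


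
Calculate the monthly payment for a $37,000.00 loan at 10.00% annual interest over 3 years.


Loan payment formula: PMT = PV × r / (1 − (1 + r)^(−n))
Monthly rate r = 0.1/12 ≈ 0.00833333, n = 36 months
Denominator: 1 − (1 + 0.1/12)^(−36) = 0.258260
PMT = $37,000.00 × (0.1/12) / 0.258260
PMT = $1,193.89 per month

PMT = PV × r / (1-(1+r)^(-n)) = $1,193.89/month


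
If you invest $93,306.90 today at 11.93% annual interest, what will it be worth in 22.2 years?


Future value formula: FV = PV × (1 + r)^t
FV = $93,306.90 × (1 + 0.1193)^22.2
FV = $93,306.90 × 12.2070967
FV = $1,139,006.35

FV = PV × (1 + r)^t = $1,139,006.35


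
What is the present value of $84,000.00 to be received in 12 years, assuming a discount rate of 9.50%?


Present value formula: PV = FV / (1 + r)^t
PV = $84,000.00 / (1 + 0.095)^12
PV = $84,000.00 / 2.971457
PV = $28,268.96

PV = FV / (1 + r)^t = $28,268.96


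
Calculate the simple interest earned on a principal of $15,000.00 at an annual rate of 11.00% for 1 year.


Simple interest formula: I = P × r × t
I = $15,000.00 × 0.11 × 1
I = $1,650.00

I = P × r × t = $1,650.00


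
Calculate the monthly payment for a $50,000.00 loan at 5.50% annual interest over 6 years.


Loan payment formula: PMT = PV × r / (1 − (1 + r)^(−n))
Monthly rate r = 0.055/12 ≈ 0.00458333, n = 72 months
Denominator: 1 − (1 + 0.055/12)^(−72) = 0.280534
PMT = $50,000.00 × (0.055/12) / 0.280534
PMT = $816.89 per month

PMT = PV × r / (1-(1+r)^(-n)) = $816.89/month


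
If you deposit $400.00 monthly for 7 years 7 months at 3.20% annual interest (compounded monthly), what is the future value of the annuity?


Future value of an ordinary annuity: FV = PMT × ((1 + r)^n − 1) / r
Monthly rate r = 0.032/12 ≈ 0.00266667, n = 91
FV = $400.00 × ((1 + 0.032/12)^91 − 1) / (0.032/12)
FV = $400.00 × 102.837020
FV = $41,134.81

FV = PMT × ((1+r)^n - 1)/r = $41,134.81


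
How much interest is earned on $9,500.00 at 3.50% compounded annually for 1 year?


Compound interest earned = final amount − principal.
A = P(1 + r/n)^(nt) = $9,500.00 × (1 + 0.035/1)^(1 × 1) = $9,832.50
Interest = A − P = $9,832.50 − $9,500.00 = $332.50

Interest = A - P = $332.50


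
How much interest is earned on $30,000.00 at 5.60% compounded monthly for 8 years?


Compound interest earned = final amount − principal.
A = P(1 + r/n)^(nt) = $30,000.00 × (1 + 0.056/12)^(12 × 8) = $46,906.45
Interest = A − P = $46,906.45 − $30,000.00 = $16,906.45

Interest = A - P = $16,906.45


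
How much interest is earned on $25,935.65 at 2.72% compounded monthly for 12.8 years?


Compound interest earned = final amount − principal.
A = P(1 + r/n)^(nt) = $25,935.65 × (1 + 0.0272/12)^(12 × 12.8) = $36,722.31
Interest = A − P = $36,722.31 − $25,935.65 = $10,786.66

Interest = A - P = $10,786.66


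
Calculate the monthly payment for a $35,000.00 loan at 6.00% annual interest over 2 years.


Loan payment formula: PMT = PV × r / (1 − (1 + r)^(−n))
Monthly rate r = 0.06/12 = 0.005, n = 24 months
Denominator: 1 − (1 + 0.06/12)^(−24) = 0.1128143
PMT = $35,000.00 × (0.06/12) / 0.1128143
PMT = $1,551.22 per month

PMT = PV × r / (1-(1+r)^(-n)) = $1,551.22/month


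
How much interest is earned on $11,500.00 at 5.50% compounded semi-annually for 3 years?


Compound interest earned = final amount − principal.
A = P(1 + r/n)^(nt) = $11,500.00 × (1 + 0.055/2)^(2 × 3) = $13,532.84
Interest = A − P = $13,532.84 − $11,500.00 = $2,032.84

Interest = A - P = $2,032.84


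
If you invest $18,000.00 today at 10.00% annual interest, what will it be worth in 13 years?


Future value formula: FV = PV × (1 + r)^t
FV = $18,000.00 × (1 + 0.1)^13
FV = $18,000.00 × 3.452271
FV = $62,140.88

FV = PV × (1 + r)^t = $62,140.88


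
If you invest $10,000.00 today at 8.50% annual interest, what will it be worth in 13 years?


Future value formula: FV = PV × (1 + r)^t
FV = $10,000.00 × (1 + 0.085)^13
FV = $10,000.00 × 2.887930
FV = $28,879.30

FV = PV × (1 + r)^t = $28,879.30


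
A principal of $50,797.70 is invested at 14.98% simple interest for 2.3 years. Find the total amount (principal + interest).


Total amount formula: A = P(1 + rt) = P + P·r·t
Interest: I = P × r × t = $50,797.70 × 0.1498 × 2.3 = $17,501.84
A = P + I = $50,797.70 + $17,501.84 = $68,299.54

A = P + I = P(1 + rt) = $68,299.54


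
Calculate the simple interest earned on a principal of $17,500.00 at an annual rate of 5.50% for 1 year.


Simple interest formula: I = P × r × t
I = $17,500.00 × 0.055 × 1
I = $962.50

I = P × r × t = $962.50


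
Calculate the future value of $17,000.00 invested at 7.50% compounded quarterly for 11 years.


Compound interest formula: A = P(1 + r/n)^(nt)
A = $17,000.00 × (1 + 0.075/4)^(4 × 11)
Growth factor: (1 + 0.075/4)^44 = 2.264516
A = $17,000.00 × 2.264516
A = $38,496.77

A = P(1 + r/n)^(nt) = $38,496.77


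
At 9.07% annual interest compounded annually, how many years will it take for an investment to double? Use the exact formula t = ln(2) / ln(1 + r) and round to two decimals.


Doubling condition: (1 + r)^t = 2
Take ln of both sides: t × ln(1 + r) = ln(2)
t = ln(2) / ln(1 + r)
t = 0.693147 / 0.086820
t = 7.98

t = ln(2) / ln(1 + r) = 7.98 years


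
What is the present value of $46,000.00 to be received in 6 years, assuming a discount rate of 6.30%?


Present value formula: PV = FV / (1 + r)^t
PV = $46,000.00 / (1 + 0.063)^6
PV = $46,000.00 / 1.4427783
PV = $31,882.93

PV = FV / (1 + r)^t = $31,882.93


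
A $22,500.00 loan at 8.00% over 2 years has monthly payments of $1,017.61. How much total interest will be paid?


Total paid over the life of the loan = PMT × n.
Total paid = $1,017.61 × 24 = $24,422.64
Total interest = total paid − principal = $24,422.64 − $22,500.00 = $1,922.64

Total interest = (PMT × n) - PV = $1,922.64


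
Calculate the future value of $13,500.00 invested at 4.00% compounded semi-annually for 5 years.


Compound interest formula: A = P(1 + r/n)^(nt)
A = $13,500.00 × (1 + 0.04/2)^(2 × 5)
Growth factor: (1 + 0.04/2)^10 = 1.218994
A = $13,500.00 × 1.218994
A = $16,456.42

A = P(1 + r/n)^(nt) = $16,456.42


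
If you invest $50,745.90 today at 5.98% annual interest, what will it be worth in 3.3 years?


Future value formula: FV = PV × (1 + r)^t
FV = $50,745.90 × (1 + 0.0598)^3.3
FV = $50,745.90 × 1.2112643
FV = $61,466.70

FV = PV × (1 + r)^t = $61,466.70


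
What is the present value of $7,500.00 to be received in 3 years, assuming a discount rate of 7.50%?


Present value formula: PV = FV / (1 + r)^t
PV = $7,500.00 / (1 + 0.075)^3
PV = $7,500.00 / 1.242297
PV = $6,037.20

PV = FV / (1 + r)^t = $6,037.20


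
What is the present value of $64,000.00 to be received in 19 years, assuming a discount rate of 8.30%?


Present value formula: PV = FV / (1 + r)^t
PV = $64,000.00 / (1 + 0.083)^19
PV = $64,000.00 / 4.5492591
PV = $14,068.22

PV = FV / (1 + r)^t = $14,068.22


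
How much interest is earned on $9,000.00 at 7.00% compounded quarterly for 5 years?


Compound interest earned = final amount − principal.
A = P(1 + r/n)^(nt) = $9,000.00 × (1 + 0.07/4)^(4 × 5) = $12,733.00
Interest = A − P = $12,733.00 − $9,000.00 = $3,733.00

Interest = A - P = $3,733.00


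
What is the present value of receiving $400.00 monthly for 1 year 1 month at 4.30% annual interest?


Present value of an ordinary annuity: PV = PMT × (1 − (1 + r)^(−n)) / r
Monthly rate r = 0.043/12 ≈ 0.00358333, n = 13
PV = $400.00 × (1 − (1 + 0.043/12)^(−13)) / (0.043/12)
PV = $400.00 × 12.679676
PV = $5,071.87

PV = PMT × (1-(1+r)^(-n))/r = $5,071.87


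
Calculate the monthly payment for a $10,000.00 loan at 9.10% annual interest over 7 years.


Loan payment formula: PMT = PV × r / (1 − (1 + r)^(−n))
Monthly rate r = 0.091/12 ≈ 0.00758333, n = 84 months
Denominator: 1 − (1 + 0.091/12)^(−84) = 0.469851
PMT = $10,000.00 × (0.091/12) / 0.469851
PMT = $161.40 per month

PMT = PV × r / (1-(1+r)^(-n)) = $161.40/month


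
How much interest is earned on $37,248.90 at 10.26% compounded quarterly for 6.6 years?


Compound interest earned = final amount − principal.
A = P(1 + r/n)^(nt) = $37,248.90 × (1 + 0.1026/4)^(4 × 6.6) = $72,692.89
Interest = A − P = $72,692.89 − $37,248.90 = $35,443.99

Interest = A - P = $35,443.99


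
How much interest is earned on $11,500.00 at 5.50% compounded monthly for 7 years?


Compound interest earned = final amount − principal.
A = P(1 + r/n)^(nt) = $11,500.00 × (1 + 0.055/12)^(12 × 7) = $16,885.71
Interest = A − P = $16,885.71 − $11,500.00 = $5,385.71

Interest = A - P = $5,385.71


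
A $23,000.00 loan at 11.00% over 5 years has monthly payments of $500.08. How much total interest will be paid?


Total paid over the life of the loan = PMT × n.
Total paid = $500.08 × 60 = $30,004.80
Total interest = total paid − principal = $30,004.80 − $23,000.00 = $7,004.80

Total interest = (PMT × n) - PV = $7,004.80


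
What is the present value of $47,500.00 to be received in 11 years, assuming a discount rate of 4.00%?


Present value formula: PV = FV / (1 + r)^t
PV = $47,500.00 / (1 + 0.04)^11
PV = $47,500.00 / 1.5394541
PV = $30,855.09

PV = FV / (1 + r)^t = $30,855.09


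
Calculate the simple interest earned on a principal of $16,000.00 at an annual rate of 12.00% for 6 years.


Simple interest formula: I = P × r × t
I = $16,000.00 × 0.12 × 6
I = $11,520.00

I = P × r × t = $11,520.00


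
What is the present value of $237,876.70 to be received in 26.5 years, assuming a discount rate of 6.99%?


Present value formula: PV = FV / (1 + r)^t
PV = $237,876.70 / (1 + 0.0699)^26.5
PV = $237,876.70 / 5.992313
PV = $39,696.98

PV = FV / (1 + r)^t = $39,696.98


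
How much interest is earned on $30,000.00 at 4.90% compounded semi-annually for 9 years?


Compound interest earned = final amount − principal.
A = P(1 + r/n)^(nt) = $30,000.00 × (1 + 0.049/2)^(2 × 9) = $46,380.62
Interest = A − P = $46,380.62 − $30,000.00 = $16,380.62

Interest = A - P = $16,380.62


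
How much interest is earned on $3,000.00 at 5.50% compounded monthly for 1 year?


Compound interest earned = final amount − principal.
A = P(1 + r/n)^(nt) = $3,000.00 × (1 + 0.055/12)^(12 × 1) = $3,169.22
Interest = A − P = $3,169.22 − $3,000.00 = $169.22

Interest = A - P = $169.22


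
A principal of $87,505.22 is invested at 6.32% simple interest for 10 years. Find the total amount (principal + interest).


Total amount formula: A = P(1 + rt) = P + P·r·t
Interest: I = P × r × t = $87,505.22 × 0.0632 × 10 = $55,303.30
A = P + I = $87,505.22 + $55,303.30 = $142,808.52

A = P + I = P(1 + rt) = $142,808.52


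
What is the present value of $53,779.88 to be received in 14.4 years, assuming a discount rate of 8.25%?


Present value formula: PV = FV / (1 + r)^t
PV = $53,779.88 / (1 + 0.0825)^14.4
PV = $53,779.88 / 3.131568
PV = $17,173.47

PV = FV / (1 + r)^t = $17,173.47


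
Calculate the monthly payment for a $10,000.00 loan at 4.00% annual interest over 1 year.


Loan payment formula: PMT = PV × r / (1 − (1 + r)^(−n))
Monthly rate r = 0.04/12 ≈ 0.00333333, n = 12 months
Denominator: 1 − (1 + 0.04/12)^(−12) = 0.0391466
PMT = $10,000.00 × (0.04/12) / 0.0391466
PMT = $851.50 per month

PMT = PV × r / (1-(1+r)^(-n)) = $851.50/month


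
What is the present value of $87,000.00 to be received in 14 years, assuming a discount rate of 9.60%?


Present value formula: PV = FV / (1 + r)^t
PV = $87,000.00 / (1 + 0.096)^14
PV = $87,000.00 / 3.608675
PV = $24,108.57

PV = FV / (1 + r)^t = $24,108.57


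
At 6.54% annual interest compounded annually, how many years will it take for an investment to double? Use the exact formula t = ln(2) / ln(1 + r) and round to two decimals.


Doubling condition: (1 + r)^t = 2
Take ln of both sides: t × ln(1 + r) = ln(2)
t = ln(2) / ln(1 + r)
t = 0.693147 / 0.063350
t = 10.94

t = ln(2) / ln(1 + r) = 10.94 years


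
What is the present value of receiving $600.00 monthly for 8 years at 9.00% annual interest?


Present value of an ordinary annuity: PV = PMT × (1 − (1 + r)^(−n)) / r
Monthly rate r = 0.09/12 = 0.0075, n = 96
PV = $600.00 × (1 − (1 + 0.09/12)^(−96)) / (0.09/12)
PV = $600.00 × 68.258439
PV = $40,955.06

PV = PMT × (1-(1+r)^(-n))/r = $40,955.06
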